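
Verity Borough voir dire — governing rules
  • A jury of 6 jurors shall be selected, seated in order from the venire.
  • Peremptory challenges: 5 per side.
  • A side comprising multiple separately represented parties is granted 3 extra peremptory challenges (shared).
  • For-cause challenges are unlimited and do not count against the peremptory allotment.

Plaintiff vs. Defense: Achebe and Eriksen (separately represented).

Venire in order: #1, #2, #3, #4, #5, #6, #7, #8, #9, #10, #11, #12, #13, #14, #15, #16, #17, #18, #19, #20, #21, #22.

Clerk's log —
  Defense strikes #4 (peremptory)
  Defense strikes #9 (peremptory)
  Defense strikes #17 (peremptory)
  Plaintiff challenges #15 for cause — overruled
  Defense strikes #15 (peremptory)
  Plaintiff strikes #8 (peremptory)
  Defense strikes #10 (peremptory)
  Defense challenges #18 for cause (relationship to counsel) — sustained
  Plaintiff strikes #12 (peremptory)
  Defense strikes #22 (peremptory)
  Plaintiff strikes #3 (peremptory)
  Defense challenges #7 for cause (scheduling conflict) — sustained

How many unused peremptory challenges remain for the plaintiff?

Plaintiff allotment: 5.
Plaintiff peremptories used: #8, #12, #3 — 3 (the for-cause on #15 doesn't count).
Remaining: 5 − 3 = 2.

2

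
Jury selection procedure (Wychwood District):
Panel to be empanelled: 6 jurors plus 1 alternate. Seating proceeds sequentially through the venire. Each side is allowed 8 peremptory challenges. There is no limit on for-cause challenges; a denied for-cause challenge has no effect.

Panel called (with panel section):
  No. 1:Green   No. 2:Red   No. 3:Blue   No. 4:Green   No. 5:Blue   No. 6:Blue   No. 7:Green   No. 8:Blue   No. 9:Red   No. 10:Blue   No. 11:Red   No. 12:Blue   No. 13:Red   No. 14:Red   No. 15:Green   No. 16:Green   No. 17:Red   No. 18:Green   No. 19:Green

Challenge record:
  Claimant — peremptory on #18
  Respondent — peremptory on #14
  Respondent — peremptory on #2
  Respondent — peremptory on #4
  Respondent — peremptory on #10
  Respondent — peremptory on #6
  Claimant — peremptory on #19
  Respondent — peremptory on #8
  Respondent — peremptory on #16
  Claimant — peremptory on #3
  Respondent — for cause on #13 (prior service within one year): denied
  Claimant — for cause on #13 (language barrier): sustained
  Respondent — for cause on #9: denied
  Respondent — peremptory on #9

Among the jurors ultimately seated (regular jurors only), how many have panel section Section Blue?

Removed: #2, #3, #4, #6, #8, #9, #10, #13, #14, #16, #18, #19.
Seated jurors 1–6: #1, #5, #7, #11, #12, #15 (alternates #17 not counted).
Of those, in Section Blue: #5, #12 → 2.

2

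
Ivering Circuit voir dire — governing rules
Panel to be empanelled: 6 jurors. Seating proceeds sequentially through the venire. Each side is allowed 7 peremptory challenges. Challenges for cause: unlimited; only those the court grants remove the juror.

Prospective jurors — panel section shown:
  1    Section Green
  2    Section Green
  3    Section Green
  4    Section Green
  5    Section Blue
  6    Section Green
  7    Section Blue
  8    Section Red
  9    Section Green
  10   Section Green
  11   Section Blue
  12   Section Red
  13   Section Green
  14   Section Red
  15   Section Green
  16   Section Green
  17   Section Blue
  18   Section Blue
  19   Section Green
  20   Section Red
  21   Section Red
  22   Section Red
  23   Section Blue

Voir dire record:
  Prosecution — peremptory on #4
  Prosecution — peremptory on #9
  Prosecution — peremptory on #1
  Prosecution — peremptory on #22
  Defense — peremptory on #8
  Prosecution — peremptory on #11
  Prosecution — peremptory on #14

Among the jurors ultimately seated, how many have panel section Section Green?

Removed: #1, #4, #8, #9, #11, #14, #22.
Seated jurors 1–6: #2, #3, #5, #6, #7, #10.
Of those, in Section Green: #2, #3, #6, #10 → 4.

4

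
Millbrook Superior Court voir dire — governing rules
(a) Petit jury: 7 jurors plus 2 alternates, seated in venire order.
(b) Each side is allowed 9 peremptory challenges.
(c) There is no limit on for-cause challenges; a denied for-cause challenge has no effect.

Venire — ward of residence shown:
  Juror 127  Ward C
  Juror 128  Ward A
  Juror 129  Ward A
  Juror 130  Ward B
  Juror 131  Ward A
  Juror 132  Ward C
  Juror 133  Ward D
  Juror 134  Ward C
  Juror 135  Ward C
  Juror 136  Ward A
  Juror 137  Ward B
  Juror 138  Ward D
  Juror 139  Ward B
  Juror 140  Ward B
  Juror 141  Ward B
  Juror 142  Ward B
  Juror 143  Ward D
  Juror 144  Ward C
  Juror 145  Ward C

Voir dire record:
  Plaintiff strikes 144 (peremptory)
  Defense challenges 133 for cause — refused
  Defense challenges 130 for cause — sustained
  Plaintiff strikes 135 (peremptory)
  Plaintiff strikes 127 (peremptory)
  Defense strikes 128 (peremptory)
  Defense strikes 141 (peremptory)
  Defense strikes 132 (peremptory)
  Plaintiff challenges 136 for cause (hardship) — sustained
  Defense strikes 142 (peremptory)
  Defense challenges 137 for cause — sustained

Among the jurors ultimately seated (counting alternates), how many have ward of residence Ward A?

Removed: #127, #128, #130, #132, #135, #136, #137, #141, #142, #144.
Seated (9 incl. alternates): #129, #131, #133, #134, #138, #139, #140, #143, #145.
Of those, in Ward A: #129, #131 → 2.

2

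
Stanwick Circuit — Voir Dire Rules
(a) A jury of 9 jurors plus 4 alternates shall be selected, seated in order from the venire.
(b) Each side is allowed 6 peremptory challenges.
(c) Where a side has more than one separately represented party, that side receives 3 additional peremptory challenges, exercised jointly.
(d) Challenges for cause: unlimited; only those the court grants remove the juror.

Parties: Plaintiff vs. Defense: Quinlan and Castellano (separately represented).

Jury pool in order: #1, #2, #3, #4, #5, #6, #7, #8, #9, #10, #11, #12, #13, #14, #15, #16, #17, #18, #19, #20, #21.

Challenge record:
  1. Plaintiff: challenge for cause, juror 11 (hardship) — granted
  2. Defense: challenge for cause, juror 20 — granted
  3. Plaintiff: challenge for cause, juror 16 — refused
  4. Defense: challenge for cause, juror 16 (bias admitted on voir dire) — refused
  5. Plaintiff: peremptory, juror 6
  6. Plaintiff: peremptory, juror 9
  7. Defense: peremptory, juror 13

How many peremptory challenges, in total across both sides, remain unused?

12

Plaintiff allotment: 6. Defense allotment: 6 base + 3 multi-party = 9.
Plaintiff peremptories used: #6, #9 — 2 (for-cause on #11, #16 don't count).
Defense peremptories used: #13 — 1 (for-cause on #20, #16 don't count).
Remaining: (6 − 2) + (9 − 1) = 12.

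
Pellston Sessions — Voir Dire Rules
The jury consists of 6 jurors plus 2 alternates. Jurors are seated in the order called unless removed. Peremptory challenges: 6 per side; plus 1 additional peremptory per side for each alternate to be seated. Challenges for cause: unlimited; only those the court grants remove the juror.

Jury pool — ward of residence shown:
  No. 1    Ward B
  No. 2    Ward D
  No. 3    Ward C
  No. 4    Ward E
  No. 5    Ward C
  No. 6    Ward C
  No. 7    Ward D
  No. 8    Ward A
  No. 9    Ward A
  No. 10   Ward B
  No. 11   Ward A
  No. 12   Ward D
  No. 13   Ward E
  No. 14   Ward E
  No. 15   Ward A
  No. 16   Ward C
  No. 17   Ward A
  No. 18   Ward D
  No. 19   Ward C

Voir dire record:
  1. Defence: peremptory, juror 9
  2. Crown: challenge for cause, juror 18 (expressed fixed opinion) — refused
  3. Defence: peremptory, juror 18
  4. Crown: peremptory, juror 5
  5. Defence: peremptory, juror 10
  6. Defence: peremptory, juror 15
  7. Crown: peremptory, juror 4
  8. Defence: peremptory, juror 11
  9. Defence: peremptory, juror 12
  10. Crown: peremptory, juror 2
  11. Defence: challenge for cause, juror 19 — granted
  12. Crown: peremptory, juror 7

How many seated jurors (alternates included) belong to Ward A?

Removed: #2, #4, #5, #7, #9, #10, #11, #12, #15, #18, #19.
Seated (8 incl. alternates): #1, #3, #6, #8, #13, #14, #16, #17.
Of those, in Ward A: #8, #17 → 2.

2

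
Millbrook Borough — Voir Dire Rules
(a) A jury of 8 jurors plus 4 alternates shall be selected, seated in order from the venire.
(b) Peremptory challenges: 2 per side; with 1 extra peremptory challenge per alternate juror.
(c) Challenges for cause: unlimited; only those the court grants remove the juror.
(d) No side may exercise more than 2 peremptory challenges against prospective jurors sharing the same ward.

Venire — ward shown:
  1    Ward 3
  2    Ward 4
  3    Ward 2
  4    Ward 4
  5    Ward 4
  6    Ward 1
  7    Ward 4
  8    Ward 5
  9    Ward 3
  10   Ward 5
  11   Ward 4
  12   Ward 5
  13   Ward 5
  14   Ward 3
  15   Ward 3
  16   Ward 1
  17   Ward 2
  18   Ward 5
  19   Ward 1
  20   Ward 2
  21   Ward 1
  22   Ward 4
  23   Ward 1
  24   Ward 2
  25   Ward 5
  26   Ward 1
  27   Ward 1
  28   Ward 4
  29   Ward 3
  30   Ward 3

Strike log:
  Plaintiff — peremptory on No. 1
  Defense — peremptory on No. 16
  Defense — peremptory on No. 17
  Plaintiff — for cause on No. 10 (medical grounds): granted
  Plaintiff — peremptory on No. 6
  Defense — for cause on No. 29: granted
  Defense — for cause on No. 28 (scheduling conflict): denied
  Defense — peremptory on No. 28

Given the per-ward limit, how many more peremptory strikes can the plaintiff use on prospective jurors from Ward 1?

1

Plaintiff peremptories so far: #1, #6 — 2 of 6 used, 4 left overall.
Against Ward 1: #6 — 1 used; per-ward cap 2 leaves 1.
Binding limit: min(4, 1) = 1.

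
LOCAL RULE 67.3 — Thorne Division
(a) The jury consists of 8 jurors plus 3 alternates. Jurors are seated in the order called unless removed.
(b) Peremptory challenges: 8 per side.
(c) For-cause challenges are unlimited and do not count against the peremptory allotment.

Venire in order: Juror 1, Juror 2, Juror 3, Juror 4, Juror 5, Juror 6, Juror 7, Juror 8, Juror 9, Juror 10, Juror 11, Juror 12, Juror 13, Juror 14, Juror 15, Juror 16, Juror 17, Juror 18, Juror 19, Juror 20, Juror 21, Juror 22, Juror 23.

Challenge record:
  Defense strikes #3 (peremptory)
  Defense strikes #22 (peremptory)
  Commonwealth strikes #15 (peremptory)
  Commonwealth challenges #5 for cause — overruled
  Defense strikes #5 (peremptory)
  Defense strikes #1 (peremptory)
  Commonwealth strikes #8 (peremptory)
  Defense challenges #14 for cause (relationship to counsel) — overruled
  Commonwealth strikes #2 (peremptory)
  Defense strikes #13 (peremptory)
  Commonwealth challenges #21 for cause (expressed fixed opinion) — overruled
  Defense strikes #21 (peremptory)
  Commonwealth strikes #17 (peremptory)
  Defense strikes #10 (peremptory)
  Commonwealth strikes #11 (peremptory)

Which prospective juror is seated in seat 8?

Removed: #1, #2, #3, #5, #8, #10, #11, #13, #15, #17, #21, #22. (#14 stays — for-cause denied.)
Seating in order: seats 1–8 → #4, #6, #7, #9, #12, #14, #16, #18; alternates → #19, #20, #23.
So seat 8 is #18.

18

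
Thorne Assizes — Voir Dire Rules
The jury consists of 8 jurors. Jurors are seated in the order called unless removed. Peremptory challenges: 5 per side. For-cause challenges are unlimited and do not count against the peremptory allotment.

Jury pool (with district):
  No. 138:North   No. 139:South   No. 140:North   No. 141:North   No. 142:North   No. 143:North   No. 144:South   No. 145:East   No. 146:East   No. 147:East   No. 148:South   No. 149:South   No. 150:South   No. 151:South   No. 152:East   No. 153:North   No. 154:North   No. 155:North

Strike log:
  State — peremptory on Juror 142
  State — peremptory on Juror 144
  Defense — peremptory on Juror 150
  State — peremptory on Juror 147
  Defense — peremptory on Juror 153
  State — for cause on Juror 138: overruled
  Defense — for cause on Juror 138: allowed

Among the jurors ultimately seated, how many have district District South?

3

Removed: #138, #142, #144, #147, #150, #153.
Seated jurors 1–8: #139, #140, #141, #143, #145, #146, #148, #149.
Of those, in District South: #139, #148, #149 → 3.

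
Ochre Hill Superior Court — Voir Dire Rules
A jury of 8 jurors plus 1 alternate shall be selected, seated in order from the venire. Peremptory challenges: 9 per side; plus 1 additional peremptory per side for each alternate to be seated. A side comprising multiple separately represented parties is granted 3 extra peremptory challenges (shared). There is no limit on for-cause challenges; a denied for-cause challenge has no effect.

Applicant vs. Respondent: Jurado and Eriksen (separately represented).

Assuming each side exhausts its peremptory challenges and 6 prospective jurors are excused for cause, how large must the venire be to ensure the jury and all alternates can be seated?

38

Seats to fill: 8 + 1 alternates = 9.
Peremptories — Applicant: 9 + 1×1 = 10; Respondent: 9 + 1×1 + 3 = 13; total 23.
For-cause removals: 6.
Minimum venire: 9 + 23 + 6 = 38.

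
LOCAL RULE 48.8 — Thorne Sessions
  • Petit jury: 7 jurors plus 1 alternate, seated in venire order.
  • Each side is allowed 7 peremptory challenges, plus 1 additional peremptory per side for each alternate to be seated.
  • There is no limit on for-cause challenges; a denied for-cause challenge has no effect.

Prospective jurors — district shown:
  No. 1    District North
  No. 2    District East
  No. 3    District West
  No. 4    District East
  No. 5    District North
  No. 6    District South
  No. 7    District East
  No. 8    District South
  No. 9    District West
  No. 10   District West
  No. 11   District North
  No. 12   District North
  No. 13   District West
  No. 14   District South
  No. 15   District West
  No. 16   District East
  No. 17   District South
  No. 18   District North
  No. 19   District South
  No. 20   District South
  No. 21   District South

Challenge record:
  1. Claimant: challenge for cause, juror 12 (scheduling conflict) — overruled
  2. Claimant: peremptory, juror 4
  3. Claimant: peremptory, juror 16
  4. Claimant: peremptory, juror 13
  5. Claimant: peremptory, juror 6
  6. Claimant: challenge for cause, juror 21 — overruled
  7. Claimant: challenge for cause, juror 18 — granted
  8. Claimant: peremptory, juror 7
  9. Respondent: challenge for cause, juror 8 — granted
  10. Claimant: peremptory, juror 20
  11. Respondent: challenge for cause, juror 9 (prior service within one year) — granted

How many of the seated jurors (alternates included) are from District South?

Removed: #4, #6, #7, #8, #9, #13, #16, #18, #20.
Seated (8 incl. alternates): #1, #2, #3, #5, #10, #11, #12, #14.
Of those, in District South: #14 → 1.

1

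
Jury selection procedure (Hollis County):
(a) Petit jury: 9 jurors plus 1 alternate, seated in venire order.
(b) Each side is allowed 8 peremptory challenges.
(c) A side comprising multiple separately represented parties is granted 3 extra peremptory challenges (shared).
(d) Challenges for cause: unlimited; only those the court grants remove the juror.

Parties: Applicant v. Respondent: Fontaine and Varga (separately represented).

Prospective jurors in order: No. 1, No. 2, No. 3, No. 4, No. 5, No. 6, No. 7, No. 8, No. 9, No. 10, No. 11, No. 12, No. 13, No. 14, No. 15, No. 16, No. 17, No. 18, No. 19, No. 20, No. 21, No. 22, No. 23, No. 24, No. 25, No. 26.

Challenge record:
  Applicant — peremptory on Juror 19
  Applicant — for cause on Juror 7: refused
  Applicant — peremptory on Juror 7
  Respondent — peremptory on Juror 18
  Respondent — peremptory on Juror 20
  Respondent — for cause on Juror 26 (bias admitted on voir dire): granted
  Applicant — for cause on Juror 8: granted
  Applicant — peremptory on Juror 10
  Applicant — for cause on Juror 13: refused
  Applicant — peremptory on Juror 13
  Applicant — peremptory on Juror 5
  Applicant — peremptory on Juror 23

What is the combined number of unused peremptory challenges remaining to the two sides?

Applicant allotment: 8. Respondent allotment: 8 base + 3 multi-party = 11.
Applicant peremptories used: #19, #7, #10, #13, #5, #23 — 6 (for-cause on #7, #8, #13 don't count).
Respondent peremptories used: #18, #20 — 2 (the for-cause on #26 doesn't count).
Remaining: (8 − 6) + (11 − 2) = 11.

11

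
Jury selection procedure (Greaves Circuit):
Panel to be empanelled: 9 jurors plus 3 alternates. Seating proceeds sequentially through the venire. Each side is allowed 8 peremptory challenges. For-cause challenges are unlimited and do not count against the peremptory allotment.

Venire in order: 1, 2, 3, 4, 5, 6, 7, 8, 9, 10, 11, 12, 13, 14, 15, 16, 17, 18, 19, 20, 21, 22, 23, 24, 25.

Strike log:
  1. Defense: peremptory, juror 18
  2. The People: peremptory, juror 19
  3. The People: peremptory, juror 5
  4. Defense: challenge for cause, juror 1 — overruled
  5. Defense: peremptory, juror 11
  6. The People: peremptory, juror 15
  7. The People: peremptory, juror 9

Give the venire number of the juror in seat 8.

10

Removed: #5, #9, #11, #15, #18, #19. (#1 stays — for-cause denied.)
Filling seats in venire order through position 8: #1, #2, #3, #4, #6, #7, #8, #10.
So seat 8 is #10.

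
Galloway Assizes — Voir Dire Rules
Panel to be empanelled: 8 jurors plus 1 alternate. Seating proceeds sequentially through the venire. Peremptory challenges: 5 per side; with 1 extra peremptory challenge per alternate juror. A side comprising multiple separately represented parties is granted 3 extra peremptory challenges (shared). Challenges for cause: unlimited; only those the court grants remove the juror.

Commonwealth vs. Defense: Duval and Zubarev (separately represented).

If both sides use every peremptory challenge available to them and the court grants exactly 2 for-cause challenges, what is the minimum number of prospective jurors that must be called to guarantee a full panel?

Seats to fill: 8 + 1 alternates = 9.
Peremptories — Commonwealth: 5 + 1×1 = 6; Defense: 5 + 1×1 + 3 = 9; total 15.
For-cause removals: 2.
Minimum venire: 9 + 15 + 2 = 26.

26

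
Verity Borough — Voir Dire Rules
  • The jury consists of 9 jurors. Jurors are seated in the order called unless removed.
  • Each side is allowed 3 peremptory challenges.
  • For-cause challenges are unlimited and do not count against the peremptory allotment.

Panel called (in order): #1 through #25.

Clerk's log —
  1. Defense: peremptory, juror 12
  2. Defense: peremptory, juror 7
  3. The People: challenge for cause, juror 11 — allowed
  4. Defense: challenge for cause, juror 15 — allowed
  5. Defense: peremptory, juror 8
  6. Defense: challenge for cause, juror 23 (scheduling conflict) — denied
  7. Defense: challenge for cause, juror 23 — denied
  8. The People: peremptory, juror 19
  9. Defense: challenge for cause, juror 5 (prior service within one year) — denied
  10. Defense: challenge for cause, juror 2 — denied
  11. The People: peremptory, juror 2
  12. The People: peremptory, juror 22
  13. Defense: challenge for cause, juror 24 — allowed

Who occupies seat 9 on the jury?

14

Removed: #2, #7, #8, #11, #12, #15, #19, #22, #24. (#5, #23 stay — for-cause denied.)
Seating in order: seats 1–9 → #1, #3, #4, #5, #6, #9, #10, #13, #14.
So seat 9 is #14.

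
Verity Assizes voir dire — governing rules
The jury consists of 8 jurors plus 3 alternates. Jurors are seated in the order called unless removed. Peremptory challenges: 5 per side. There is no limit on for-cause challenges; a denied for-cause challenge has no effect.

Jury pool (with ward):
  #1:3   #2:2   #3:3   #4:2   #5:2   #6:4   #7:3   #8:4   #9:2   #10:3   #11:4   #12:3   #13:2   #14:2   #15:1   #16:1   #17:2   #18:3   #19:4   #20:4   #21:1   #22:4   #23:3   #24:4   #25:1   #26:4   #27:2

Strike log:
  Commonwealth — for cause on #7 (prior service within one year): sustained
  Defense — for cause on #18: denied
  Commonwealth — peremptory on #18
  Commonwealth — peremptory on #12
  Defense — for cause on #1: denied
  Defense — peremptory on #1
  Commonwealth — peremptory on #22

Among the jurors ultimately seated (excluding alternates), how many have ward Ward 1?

Removed: #1, #7, #12, #18, #22.
Seated jurors 1–8: #2, #3, #4, #5, #6, #8, #9, #10 (alternates #11, #13, #14 not counted).
None of those are in Ward 1 → 0.

0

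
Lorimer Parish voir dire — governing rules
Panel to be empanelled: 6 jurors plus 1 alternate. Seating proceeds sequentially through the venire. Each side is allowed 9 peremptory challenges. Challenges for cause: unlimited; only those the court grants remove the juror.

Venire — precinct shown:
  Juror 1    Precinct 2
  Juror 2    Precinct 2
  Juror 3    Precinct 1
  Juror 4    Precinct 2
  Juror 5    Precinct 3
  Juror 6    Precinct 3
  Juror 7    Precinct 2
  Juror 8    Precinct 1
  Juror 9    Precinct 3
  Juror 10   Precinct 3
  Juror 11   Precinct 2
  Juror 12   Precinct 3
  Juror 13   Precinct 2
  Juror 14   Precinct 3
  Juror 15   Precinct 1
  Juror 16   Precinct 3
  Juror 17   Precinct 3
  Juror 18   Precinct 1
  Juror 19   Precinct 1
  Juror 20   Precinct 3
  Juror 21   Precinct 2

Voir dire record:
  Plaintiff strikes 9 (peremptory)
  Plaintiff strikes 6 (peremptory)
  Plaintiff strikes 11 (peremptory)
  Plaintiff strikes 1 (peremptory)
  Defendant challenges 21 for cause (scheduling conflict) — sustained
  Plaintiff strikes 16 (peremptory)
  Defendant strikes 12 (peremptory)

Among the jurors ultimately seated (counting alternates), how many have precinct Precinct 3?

Removed: #1, #6, #9, #11, #12, #16, #21.
Seated (7 incl. alternates): #2, #3, #4, #5, #7, #8, #10.
Of those, in Precinct 3: #5, #10 → 2.

2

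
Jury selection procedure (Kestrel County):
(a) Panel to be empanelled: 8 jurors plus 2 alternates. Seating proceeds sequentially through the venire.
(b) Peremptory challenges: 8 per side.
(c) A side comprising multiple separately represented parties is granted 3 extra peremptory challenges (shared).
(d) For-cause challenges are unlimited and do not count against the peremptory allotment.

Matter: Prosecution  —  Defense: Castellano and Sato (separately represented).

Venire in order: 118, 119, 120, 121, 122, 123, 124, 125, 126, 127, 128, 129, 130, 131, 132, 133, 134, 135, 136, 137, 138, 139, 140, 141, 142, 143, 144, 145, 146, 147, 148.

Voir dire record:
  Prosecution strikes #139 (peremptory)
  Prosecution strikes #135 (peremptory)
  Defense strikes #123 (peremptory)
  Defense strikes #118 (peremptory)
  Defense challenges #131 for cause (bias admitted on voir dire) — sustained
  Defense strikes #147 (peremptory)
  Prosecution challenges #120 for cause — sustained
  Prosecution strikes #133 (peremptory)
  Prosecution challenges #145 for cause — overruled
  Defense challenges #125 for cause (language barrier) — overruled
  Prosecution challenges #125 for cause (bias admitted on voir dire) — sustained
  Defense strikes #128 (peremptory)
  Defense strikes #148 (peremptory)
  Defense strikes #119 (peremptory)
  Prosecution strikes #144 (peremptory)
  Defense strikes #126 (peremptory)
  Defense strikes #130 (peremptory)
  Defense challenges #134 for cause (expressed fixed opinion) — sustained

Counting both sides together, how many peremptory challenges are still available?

Prosecution allotment: 8. Defense allotment: 8 base + 3 multi-party = 11.
Prosecution peremptories used: #139, #135, #133, #144 — 4 (for-cause on #120, #145, #125 don't count).
Defense peremptories used: #123, #118, #147, #128, #148, #119, #126, #130 — 8 (for-cause on #131, #125, #134 don't count).
Remaining: (8 − 4) + (11 − 8) = 7.

7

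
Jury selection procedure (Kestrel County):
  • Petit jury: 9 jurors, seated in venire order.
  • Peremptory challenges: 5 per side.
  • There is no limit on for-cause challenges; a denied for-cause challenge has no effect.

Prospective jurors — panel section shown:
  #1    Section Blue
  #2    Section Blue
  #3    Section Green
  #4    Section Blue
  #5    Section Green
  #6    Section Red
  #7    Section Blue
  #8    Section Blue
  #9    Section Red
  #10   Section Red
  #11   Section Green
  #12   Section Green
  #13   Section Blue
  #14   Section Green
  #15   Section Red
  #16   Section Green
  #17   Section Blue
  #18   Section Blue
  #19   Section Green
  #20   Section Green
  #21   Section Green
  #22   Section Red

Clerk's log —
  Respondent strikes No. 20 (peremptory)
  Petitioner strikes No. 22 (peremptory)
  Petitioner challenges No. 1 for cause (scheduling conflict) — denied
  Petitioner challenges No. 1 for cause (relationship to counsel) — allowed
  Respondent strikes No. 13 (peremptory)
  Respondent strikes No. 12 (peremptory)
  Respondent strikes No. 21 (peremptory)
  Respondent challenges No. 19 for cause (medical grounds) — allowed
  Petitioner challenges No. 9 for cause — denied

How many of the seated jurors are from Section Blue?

4

Removed: #1, #12, #13, #19, #20, #21, #22.
Seated jurors 1–9: #2, #3, #4, #5, #6, #7, #8, #9, #10.
Of those, in Section Blue: #2, #4, #7, #8 → 4.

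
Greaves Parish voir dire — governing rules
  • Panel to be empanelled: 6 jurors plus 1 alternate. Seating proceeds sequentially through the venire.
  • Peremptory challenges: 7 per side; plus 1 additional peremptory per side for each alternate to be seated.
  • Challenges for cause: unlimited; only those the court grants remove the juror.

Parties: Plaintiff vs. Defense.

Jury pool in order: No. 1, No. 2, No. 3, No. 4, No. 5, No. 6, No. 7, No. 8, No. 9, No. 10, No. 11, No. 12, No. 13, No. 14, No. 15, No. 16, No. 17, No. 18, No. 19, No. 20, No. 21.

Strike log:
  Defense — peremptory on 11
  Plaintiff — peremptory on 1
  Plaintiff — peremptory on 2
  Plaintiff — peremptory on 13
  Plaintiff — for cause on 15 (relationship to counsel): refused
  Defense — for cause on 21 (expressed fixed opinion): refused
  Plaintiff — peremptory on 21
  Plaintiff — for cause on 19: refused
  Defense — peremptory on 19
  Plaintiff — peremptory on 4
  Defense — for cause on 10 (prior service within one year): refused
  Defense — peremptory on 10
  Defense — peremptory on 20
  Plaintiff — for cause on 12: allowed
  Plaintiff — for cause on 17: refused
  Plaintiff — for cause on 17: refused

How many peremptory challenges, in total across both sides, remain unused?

Plaintiff allotment: 7 base + 1 × 1 alternate = 8. Defense allotment: 7 base + 1 × 1 alternate = 8.
Plaintiff peremptories used: #1, #2, #13, #21, #4 — 5 (for-cause on #15, #19, #12, #17, #17 don't count).
Defense peremptories used: #11, #19, #10, #20 — 4 (for-cause on #21, #10 don't count).
Remaining: (8 − 5) + (8 − 4) = 7.

7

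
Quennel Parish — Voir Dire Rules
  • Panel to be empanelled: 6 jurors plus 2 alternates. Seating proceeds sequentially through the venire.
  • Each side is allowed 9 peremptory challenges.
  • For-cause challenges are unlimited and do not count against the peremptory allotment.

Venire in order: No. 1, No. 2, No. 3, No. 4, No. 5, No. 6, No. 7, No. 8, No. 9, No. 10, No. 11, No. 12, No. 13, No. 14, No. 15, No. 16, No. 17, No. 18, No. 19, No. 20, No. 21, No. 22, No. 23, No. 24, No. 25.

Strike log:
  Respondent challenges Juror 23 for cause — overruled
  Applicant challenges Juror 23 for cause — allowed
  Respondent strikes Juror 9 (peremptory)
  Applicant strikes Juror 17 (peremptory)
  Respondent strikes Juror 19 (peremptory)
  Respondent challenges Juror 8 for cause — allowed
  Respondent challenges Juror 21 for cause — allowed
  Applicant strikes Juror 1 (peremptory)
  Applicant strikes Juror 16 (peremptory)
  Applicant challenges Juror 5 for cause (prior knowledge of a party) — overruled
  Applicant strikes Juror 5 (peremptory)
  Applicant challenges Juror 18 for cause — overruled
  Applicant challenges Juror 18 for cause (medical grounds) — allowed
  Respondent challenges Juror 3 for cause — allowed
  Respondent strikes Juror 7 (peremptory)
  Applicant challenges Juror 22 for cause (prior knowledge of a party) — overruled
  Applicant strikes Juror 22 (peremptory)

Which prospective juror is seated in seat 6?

12

Removed: #1, #3, #5, #7, #8, #9, #16, #17, #18, #19, #21, #22, #23.
Filling seats in venire order through position 6: #2, #4, #6, #10, #11, #12.
So seat 6 is #12.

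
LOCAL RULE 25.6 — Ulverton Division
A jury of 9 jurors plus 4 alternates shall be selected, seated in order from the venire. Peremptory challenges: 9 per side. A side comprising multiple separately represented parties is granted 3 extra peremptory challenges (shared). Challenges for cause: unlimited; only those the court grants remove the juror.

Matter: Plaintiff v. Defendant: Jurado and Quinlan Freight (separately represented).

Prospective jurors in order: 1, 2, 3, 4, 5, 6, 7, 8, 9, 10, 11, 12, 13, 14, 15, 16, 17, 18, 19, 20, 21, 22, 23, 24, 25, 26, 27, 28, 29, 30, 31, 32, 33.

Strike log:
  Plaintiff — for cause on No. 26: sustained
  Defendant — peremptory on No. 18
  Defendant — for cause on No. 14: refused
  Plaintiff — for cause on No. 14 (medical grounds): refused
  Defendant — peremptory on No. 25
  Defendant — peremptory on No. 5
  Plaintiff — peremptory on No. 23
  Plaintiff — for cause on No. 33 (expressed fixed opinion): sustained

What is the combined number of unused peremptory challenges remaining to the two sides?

Plaintiff allotment: 9. Defendant allotment: 9 base + 3 multi-party = 12.
Plaintiff peremptories used: #23 — 1 (for-cause on #26, #14, #33 don't count).
Defendant peremptories used: #18, #25, #5 — 3 (the for-cause on #14 doesn't count).
Remaining: (9 − 1) + (12 − 3) = 17.

17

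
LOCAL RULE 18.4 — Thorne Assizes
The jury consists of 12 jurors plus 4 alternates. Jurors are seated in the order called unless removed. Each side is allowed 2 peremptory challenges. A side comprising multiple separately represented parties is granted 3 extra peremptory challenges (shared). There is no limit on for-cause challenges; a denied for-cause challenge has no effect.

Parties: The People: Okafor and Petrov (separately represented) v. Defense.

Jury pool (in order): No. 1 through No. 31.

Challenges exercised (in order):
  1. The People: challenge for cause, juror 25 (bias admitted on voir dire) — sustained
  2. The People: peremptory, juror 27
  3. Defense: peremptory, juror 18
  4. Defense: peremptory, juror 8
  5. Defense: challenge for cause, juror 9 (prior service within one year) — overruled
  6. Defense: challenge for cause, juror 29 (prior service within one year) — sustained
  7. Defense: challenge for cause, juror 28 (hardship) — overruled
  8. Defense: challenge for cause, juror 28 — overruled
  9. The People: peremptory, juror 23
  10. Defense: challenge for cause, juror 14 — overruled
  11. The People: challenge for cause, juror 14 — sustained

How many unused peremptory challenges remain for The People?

The People allotment: 2 base + 3 multi-party = 5.
The People peremptories used: #27, #23 — 2 (for-cause on #25, #14 don't count).
Remaining: 5 − 2 = 3.

3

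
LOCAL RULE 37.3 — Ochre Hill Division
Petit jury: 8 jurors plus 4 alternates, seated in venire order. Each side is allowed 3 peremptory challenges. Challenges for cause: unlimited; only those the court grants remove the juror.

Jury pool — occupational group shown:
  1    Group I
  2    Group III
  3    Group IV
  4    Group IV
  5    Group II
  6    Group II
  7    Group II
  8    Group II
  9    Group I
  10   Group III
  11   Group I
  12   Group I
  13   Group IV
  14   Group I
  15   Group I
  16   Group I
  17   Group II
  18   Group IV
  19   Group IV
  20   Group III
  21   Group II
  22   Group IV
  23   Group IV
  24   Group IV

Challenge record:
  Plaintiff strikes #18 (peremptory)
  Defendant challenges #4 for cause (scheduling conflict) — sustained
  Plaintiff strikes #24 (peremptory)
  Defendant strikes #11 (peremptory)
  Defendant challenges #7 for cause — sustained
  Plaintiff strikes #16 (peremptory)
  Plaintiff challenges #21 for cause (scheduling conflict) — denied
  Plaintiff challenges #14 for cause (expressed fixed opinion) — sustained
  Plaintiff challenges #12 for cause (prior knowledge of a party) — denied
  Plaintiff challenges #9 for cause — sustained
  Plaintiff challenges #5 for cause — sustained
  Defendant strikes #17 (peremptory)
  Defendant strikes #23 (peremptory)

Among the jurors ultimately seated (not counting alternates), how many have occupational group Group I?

2

Removed: #4, #5, #7, #9, #11, #14, #16, #17, #18, #23, #24.
Seated jurors 1–8: #1, #2, #3, #6, #8, #10, #12, #13 (alternates #15, #19, #20, #21 not counted).
Of those, in Group I: #1, #12 → 2.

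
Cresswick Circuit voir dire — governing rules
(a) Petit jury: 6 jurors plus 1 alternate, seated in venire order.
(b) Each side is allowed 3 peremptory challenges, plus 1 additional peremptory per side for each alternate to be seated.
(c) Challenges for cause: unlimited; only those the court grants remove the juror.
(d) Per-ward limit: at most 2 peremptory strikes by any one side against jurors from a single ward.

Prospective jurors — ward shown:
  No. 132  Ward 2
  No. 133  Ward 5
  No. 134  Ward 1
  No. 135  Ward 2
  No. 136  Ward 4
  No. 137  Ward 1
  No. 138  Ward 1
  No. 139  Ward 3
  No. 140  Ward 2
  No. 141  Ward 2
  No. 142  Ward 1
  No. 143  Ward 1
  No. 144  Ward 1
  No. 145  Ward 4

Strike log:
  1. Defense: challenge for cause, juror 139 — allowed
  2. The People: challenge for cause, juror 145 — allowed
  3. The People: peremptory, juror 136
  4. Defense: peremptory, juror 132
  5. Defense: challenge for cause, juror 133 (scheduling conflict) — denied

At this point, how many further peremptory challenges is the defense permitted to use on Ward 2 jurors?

1

Defense peremptories so far: #132 — 1 of 4 used, 3 left overall.
Against Ward 2: #132 — 1 used; per-ward cap 2 leaves 1.
Binding limit: min(3, 1) = 1.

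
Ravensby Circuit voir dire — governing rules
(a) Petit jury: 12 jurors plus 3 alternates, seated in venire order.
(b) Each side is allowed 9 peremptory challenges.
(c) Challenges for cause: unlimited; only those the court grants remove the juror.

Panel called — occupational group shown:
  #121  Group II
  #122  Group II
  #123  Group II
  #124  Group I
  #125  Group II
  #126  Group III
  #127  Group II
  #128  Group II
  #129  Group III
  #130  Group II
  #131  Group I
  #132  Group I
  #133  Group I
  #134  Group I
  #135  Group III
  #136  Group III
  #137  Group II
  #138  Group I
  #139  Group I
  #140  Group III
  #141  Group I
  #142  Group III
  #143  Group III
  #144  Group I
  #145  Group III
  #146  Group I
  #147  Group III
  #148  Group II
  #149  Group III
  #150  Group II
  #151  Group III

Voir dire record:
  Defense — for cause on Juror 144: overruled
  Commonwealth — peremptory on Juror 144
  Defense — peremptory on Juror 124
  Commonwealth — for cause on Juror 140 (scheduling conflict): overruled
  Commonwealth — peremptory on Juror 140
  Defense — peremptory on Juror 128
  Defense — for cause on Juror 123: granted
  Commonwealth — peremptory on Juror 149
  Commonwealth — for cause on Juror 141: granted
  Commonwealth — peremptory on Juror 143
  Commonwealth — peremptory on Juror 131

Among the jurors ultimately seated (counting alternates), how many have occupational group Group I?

5

Removed: #123, #124, #128, #131, #140, #141, #143, #144, #149.
Seated (15 incl. alternates): #121, #122, #125, #126, #127, #129, #130, #132, #133, #134, #135, #136, #137, #138, #139.
Of those, in Group I: #132, #133, #134, #138, #139 → 5.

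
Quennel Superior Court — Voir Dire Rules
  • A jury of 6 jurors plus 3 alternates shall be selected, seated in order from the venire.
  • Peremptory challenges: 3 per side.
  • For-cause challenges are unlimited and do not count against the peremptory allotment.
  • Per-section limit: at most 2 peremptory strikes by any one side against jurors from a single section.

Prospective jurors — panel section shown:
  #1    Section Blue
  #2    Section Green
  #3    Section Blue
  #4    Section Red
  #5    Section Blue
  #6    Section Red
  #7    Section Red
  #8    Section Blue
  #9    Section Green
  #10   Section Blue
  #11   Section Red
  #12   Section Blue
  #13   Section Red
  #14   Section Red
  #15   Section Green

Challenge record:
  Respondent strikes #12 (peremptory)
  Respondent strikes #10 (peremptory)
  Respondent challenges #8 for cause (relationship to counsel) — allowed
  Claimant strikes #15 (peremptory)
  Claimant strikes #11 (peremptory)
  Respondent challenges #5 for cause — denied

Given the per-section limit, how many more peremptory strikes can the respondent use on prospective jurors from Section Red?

Respondent peremptories so far: #12, #10 — 2 of 3 used, 1 left overall.
Against Section Red: none yet — per-section cap 2 leaves 2.
Binding limit: min(1, 2) = 1.

1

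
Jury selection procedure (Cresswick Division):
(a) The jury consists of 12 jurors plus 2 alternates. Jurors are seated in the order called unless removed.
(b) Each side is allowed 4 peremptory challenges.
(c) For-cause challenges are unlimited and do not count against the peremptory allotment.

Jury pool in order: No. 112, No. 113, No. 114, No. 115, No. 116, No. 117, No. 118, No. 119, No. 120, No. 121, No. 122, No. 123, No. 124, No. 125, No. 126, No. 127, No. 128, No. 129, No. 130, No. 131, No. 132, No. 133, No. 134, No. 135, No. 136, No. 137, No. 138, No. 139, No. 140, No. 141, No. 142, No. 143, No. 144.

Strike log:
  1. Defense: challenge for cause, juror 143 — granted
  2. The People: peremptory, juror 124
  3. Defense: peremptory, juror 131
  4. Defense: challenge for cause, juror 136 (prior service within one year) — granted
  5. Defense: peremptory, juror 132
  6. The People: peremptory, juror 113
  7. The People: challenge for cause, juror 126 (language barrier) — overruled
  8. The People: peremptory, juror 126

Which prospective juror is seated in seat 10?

122

Removed: #113, #124, #126, #131, #132, #136, #143.
Seating in order: seats 1–12 → #112, #114, #115, #116, #117, #118, #119, #120, #121, #122, #123, #125; alternates → #127, #128.
So seat 10 is #122.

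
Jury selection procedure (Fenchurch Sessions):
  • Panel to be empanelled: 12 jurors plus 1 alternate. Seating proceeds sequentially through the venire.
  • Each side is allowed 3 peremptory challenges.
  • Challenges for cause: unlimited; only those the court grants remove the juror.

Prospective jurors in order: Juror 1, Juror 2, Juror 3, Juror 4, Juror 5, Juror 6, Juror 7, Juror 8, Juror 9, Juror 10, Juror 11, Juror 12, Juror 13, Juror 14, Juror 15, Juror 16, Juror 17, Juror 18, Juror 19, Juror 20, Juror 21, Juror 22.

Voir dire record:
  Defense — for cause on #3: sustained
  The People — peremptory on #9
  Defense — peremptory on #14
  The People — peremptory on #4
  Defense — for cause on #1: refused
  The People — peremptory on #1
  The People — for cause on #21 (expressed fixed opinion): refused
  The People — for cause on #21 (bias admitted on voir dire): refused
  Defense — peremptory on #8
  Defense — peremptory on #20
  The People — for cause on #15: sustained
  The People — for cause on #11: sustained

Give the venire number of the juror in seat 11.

Removed: #1, #3, #4, #8, #9, #11, #14, #15, #20. (#21 stays — for-cause denied.)
Seating in order: seats 1–12 → #2, #5, #6, #7, #10, #12, #13, #16, #17, #18, #19, #21; alternates → #22.
So seat 11 is #19.

19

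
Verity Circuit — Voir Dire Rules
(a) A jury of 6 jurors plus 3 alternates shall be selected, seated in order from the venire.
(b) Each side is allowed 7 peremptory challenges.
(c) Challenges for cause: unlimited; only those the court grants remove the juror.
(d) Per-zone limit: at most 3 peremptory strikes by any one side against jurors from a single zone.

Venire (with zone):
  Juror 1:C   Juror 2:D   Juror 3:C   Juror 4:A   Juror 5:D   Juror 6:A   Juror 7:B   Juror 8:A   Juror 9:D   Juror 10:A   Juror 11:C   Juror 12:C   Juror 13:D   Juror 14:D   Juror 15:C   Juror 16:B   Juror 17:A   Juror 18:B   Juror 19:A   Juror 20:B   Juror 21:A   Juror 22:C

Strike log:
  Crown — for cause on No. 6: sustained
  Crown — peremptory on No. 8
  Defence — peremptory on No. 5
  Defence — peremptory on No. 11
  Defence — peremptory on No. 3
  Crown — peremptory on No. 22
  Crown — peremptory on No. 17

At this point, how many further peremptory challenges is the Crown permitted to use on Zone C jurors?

2

Crown peremptories so far: #8, #22, #17 — 3 of 7 used, 4 left overall.
Against Zone C: #22 — 1 used; per-zone cap 3 leaves 2.
Binding limit: min(4, 2) = 2.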